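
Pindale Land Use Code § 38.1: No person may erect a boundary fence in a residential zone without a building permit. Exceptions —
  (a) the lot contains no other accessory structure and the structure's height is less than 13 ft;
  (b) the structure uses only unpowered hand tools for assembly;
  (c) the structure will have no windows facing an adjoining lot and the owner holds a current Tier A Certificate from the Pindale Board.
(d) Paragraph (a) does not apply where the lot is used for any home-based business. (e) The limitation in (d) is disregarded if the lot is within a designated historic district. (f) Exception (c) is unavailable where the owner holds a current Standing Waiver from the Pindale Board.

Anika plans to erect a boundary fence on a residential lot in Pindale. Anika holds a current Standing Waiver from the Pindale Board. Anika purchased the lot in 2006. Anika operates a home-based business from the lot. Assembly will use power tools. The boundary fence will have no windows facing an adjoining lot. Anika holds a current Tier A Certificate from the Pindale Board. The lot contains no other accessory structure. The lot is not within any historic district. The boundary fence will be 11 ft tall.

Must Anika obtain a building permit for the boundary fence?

Yes — Anika must obtain a building permit.

Exception (a): the lot has no other accessory structure; the structure's height is 11 ft, less than the 13 ft limit — every condition holds. Turning to paragraphs (d)–(e): (d) is engaged — a home-based business operates on the lot. (e), which would lift (d), is not engaged — the lot is not in a historic district. (a) is therefore removed.
Exception (b) does not apply: assembly uses power tools.
Exception (c): no windows face an adjoining lot; a current Tier A Certificate is held — every condition holds. But applying paragraph (f): (f) is engaged — a current Standing Waiver is held. (c) is therefore removed.
No exception displaces § 38.1.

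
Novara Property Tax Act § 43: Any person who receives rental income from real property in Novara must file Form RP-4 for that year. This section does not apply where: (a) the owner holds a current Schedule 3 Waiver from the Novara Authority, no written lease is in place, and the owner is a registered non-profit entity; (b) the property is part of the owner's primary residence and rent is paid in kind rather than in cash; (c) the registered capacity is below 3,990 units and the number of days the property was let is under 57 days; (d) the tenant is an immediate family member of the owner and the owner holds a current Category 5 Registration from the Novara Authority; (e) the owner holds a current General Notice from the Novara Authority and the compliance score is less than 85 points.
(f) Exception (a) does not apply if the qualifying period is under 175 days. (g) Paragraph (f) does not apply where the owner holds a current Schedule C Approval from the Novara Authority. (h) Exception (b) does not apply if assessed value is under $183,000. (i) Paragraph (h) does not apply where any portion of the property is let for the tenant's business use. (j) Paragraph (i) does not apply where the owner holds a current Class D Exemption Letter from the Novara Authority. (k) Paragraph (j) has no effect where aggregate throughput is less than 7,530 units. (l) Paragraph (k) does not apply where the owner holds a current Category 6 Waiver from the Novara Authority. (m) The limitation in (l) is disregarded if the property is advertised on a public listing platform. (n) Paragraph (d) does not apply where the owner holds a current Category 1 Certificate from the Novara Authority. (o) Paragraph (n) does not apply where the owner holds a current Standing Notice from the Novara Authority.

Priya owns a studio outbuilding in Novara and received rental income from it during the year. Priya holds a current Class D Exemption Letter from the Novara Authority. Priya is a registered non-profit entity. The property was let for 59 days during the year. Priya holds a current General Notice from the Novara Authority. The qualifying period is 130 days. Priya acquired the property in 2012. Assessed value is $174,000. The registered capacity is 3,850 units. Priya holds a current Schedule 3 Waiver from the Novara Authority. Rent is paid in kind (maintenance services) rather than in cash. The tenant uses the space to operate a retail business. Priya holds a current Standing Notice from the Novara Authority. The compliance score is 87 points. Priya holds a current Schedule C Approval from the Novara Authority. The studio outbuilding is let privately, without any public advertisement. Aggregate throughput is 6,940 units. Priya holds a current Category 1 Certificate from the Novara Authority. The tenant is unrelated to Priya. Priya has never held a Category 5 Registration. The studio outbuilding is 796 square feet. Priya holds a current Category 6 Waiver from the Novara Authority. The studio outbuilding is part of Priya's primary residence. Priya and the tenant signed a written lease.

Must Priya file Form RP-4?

Exception (a) fails — a written lease is in place.
Exception (b): the studio outbuilding is part of the primary residence; rent is paid in kind — every condition holds. However, paragraphs (h)–(m) must be considered: (h) is engaged — assessed value is $174,000, under the $183,000 limit. (i) would limit (h) — the space is let for business use — but (j) sets (i) aside: (j) operates against (i): a current Class D Exemption Letter is held. (k) would limit (j) — aggregate throughput is 6,940 units, less than the 7,530 units limit — but (l) sets (k) aside: (l) is engaged — a current Category 6 Waiver is held. (m) is not engaged (the property is let privately without advertisement), so (l) stands. So (b) is unavailable.
Exception (c) requires that the number of days the property was let is under 57 days; but the number of days the property was let is 59 days, not under 57 days, so (c) is unavailable.
Exception (d) fails — the tenant is unrelated to the owner.
Exception (e) requires that the compliance score is less than 85 points; but the compliance score is 87 points, not less than 85 points, so (e) is unavailable.
Every exception is unavailable, so the rule governs.

Yes — Priya must file Form RP-4.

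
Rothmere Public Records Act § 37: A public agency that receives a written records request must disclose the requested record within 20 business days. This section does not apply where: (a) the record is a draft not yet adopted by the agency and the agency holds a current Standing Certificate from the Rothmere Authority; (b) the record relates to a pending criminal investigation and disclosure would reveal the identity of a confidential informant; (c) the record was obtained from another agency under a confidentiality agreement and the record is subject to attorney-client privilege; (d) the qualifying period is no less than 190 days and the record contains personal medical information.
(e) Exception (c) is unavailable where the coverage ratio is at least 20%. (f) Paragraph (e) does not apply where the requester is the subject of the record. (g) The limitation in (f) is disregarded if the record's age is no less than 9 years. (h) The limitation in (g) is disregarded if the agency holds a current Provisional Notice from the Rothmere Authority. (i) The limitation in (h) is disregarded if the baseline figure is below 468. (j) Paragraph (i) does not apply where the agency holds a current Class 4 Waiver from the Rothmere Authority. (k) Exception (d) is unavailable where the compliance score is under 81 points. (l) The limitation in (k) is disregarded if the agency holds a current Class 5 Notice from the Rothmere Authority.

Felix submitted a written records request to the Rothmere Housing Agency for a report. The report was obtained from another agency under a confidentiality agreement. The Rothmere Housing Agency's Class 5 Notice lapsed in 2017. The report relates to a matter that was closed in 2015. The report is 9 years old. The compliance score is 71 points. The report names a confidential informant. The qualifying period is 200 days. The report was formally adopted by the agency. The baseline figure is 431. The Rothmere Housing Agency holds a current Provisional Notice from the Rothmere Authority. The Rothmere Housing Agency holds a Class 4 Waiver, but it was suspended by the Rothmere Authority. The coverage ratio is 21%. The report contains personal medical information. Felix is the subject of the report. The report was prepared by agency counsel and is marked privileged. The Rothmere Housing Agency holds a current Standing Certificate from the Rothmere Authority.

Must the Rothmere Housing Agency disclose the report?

Yes — the Rothmere Housing Agency must disclose the report.

Exception (a) fails — the report has been formally adopted.
Exception (b) fails — the report relates to a closed matter.
Exception (c) is satisfied on its face — the report was obtained under a confidentiality agreement; the report is privileged. But: (e) is triggered — the coverage ratio is 21%, meeting the 20% threshold. (f) applies (Felix is the subject of the report), but yields to (g): (g) operates against (f): the record's age is 9 years, meeting the 9 years threshold. (h) would limit (g) — a current Provisional Notice is held — but (i) sets (h) aside: (i) operates against (h): the baseline figure is 431, below the 468 limit. (j) is not triggered (there is no Class 4 Waiver in force), so (i) stands. Exception (c) does not apply.
Exception (d)'s conditions are all satisfied: the qualifying period is 200 days, meeting the 190 days threshold; the report contains personal medical information. However, paragraphs (k)–(l) must be considered: (k) operates against (d): the compliance score is 71 points, under the 81 points limit. (l), which would lift (k), is not triggered — the Class 5 Notice is not current. (d) is therefore removed.
No exception is made out. the Rothmere Housing Agency falls within the general rule.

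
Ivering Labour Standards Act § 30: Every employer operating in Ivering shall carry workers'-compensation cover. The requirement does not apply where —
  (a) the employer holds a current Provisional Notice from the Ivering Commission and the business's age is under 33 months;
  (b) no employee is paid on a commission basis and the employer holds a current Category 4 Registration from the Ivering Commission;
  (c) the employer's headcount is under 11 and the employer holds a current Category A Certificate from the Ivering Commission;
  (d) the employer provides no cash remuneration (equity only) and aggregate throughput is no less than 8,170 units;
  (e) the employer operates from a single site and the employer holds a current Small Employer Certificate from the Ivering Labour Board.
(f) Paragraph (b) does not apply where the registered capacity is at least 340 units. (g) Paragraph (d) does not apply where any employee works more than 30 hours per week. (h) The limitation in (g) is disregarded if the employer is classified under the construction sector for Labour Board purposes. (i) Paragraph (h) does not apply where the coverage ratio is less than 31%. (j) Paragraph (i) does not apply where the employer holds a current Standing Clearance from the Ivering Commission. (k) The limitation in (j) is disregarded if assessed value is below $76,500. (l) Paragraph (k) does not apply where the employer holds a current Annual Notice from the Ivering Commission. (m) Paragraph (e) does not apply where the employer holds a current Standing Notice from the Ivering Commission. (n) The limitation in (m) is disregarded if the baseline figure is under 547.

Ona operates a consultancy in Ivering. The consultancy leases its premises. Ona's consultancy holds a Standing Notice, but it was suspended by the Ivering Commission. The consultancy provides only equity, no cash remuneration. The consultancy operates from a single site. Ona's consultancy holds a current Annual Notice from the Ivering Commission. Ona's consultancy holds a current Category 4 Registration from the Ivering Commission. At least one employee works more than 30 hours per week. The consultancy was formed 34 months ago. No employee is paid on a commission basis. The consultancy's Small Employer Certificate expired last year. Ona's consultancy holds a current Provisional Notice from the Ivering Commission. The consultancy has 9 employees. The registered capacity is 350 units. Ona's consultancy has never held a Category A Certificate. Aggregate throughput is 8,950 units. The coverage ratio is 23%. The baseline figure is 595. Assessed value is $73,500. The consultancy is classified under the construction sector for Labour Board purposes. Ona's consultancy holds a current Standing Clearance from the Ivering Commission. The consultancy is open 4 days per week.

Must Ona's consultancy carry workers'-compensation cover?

No — exception (d) applies; Ona's consultancy is not required to carry workers'-compensation cover.

Exception (a) requires that the business's age is under 33 months; but the business's age is 34 months, not under 33 months, so (a) is unavailable.
All of (b)'s requirements are met (no employee is paid on commission; a current Category 4 Registration is held). Turning to paragraph (f): (f) applies — the registered capacity is 350 units, meeting the 340 units threshold. (b) is therefore removed.
Exception (c) does not apply: no current Category A Certificate is held.
Exception (d) is satisfied on its face — remuneration is equity-only; aggregate throughput is 8,950 units, meeting the 8,170 units threshold. Applying paragraphs (g)–(l): (g) operates (at least one employee exceeds 30 hours/week), but is overridden by (h): (h) is triggered — the consultancy is classified under the construction sector. (i) would limit (h) — the coverage ratio is 23%, less than the 31% limit — but (j) sets (i) aside: (j) is triggered — a current Standing Clearance is held. (k) would limit (j) — assessed value is $73,500, below the $76,500 limit — but (l) sets (k) aside: (l) operates against (k): a current Annual Notice is held. Exception (d) stands.
Exception (e) fails — the Small Employer Certificate has expired.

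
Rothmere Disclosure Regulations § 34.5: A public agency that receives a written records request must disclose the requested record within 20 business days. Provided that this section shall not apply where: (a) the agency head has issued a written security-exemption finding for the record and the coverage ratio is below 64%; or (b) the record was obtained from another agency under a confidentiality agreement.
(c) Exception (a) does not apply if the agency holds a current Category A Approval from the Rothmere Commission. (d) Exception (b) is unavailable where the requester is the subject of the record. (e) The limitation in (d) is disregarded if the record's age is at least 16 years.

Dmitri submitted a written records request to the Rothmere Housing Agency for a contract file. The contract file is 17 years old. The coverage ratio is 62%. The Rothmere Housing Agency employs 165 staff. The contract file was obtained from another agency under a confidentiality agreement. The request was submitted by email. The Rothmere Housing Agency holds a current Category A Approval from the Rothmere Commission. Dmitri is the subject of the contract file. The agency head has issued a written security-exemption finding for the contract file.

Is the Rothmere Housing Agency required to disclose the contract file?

No — exception (b) applies; the Rothmere Housing Agency is not required to disclose the contract file.

Exception (a)'s conditions are all satisfied: a written security-exemption finding has been issued; the coverage ratio is 62%, below the 64% limit. But: (c) operates against (a): a current Category A Approval is held. (a) is therefore removed.
Exception (b)'s conditions are all satisfied: the contract file was obtained under a confidentiality agreement. Applying paragraphs (d)–(e): (d) is engaged (Dmitri is the subject of the contract file), but yields to (e): (e) operates against (d): the record's age is 17 years, meeting the 16 years threshold. So (b) applies.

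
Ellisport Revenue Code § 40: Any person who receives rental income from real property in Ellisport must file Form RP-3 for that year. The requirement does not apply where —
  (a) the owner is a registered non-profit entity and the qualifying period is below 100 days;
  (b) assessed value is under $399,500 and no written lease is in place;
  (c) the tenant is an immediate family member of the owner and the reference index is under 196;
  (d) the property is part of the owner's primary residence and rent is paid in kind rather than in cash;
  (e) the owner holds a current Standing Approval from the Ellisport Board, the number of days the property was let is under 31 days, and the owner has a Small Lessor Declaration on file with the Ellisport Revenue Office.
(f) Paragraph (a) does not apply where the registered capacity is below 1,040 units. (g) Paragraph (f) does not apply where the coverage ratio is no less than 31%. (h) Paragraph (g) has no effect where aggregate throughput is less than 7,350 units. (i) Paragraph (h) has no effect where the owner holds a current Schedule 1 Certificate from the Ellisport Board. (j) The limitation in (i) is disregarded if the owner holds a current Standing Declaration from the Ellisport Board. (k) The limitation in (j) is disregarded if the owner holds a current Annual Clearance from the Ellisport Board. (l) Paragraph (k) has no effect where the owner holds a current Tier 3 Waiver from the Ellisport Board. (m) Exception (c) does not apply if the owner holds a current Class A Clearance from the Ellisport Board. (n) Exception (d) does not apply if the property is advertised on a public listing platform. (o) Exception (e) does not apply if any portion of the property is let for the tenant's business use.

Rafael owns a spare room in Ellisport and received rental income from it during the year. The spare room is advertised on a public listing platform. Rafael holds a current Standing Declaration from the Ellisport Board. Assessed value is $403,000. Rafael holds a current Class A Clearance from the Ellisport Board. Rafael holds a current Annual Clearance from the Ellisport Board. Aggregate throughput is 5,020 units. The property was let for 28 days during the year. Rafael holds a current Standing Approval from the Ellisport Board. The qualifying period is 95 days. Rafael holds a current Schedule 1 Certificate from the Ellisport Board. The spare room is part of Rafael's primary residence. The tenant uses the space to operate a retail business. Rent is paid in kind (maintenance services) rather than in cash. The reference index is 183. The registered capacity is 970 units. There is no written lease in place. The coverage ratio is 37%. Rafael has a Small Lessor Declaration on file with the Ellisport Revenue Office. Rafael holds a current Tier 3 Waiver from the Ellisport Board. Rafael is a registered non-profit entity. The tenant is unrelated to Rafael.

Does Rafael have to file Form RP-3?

Yes — Rafael must file Form RP-3.

Exception (a) is satisfied on its face — Rafael is a registered non-profit; the qualifying period is 95 days, below the 100 days limit. Turning to paragraphs (f)–(l): (f) operates against (a): the registered capacity is 970 units, below the 1,040 units limit. (g) is triggered (the coverage ratio is 37%, meeting the 31% threshold), but is set aside by (h): (h) operates against (g): aggregate throughput is 5,020 units, less than the 7,350 units limit. (i) applies (a current Schedule 1 Certificate is held), but yields to (j): (j) operates against (i): a current Standing Declaration is held. (k) applies (a current Annual Clearance is held), but is displaced by (l): (l) operates against (k): a current Tier 3 Waiver is held. Exception (a) does not apply.
Exception (b) requires that assessed value is under $399,500; but assessed value is $403,000, not under $399,500, so (b) is unavailable.
Exception (c) does not apply: the tenant is unrelated to the owner.
Exception (d): the spare room is part of the primary residence; rent is paid in kind — every condition holds. However, paragraph (n) must be considered: (n) operates against (d): the property is publicly advertised. Exception (d) does not apply.
All of (e)'s requirements are met (a current Standing Approval is held; the number of days the property was let is 28 days, under the 31 days limit; a Small Lessor Declaration is on file). Turning to paragraph (o): (o) applies — the space is let for business use. Exception (e) does not apply.
No exception displaces § 40.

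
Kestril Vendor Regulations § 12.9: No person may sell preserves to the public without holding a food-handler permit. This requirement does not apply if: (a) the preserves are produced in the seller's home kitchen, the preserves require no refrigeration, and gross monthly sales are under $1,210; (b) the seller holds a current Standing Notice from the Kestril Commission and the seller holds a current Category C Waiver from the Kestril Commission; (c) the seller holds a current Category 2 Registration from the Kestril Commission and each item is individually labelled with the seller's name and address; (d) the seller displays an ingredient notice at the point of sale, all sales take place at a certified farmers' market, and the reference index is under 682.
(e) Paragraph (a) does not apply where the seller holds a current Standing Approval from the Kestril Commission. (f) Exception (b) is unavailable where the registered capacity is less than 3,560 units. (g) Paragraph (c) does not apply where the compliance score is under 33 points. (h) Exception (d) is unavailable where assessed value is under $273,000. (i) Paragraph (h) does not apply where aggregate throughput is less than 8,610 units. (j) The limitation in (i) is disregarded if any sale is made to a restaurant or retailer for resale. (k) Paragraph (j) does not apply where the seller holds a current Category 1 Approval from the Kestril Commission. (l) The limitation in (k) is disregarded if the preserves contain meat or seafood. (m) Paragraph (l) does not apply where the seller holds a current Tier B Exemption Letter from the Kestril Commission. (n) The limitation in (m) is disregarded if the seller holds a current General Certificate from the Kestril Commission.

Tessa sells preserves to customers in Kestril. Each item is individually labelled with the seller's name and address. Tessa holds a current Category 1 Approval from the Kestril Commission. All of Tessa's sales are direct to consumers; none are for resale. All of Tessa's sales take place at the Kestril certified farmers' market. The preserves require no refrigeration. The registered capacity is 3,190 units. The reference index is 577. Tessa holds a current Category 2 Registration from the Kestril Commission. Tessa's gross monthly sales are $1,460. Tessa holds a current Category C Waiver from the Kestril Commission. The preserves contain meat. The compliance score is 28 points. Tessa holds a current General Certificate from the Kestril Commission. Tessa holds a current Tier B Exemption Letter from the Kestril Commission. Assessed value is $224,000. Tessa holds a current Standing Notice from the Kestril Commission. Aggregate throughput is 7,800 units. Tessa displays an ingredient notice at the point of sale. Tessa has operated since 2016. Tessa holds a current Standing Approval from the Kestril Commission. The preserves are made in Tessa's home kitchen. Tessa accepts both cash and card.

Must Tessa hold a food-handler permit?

No — exception (d) applies; Tessa is not required to hold a food-handler permit.

Exception (a) does not apply: gross monthly sales are $1,460, not under $1,210.
Exception (b)'s conditions are all satisfied: a current Standing Notice is held; a current Category C Waiver is held. But applying paragraph (f): (f) is triggered — the registered capacity is 3,190 units, less than the 3,560 units limit. Exception (b) does not apply.
Exception (c)'s conditions are all satisfied: a current Category 2 Registration is held; items are individually labelled. But applying paragraph (g): (g) is triggered — the compliance score is 28 points, under the 33 points limit. (c) is therefore removed.
All of (d)'s requirements are met (an ingredient notice is displayed; all sales are at a certified farmers' market; the reference index is 577, under the 682 limit). As to paragraphs (h)–(n): (h) operates (assessed value is $224,000, under the $273,000 limit), but yields to (i): (i) operates against (h): aggregate throughput is 7,800 units, less than the 8,610 units limit. (j), which would lift (i), is not engaged — no sales are for resale. So (d) applies.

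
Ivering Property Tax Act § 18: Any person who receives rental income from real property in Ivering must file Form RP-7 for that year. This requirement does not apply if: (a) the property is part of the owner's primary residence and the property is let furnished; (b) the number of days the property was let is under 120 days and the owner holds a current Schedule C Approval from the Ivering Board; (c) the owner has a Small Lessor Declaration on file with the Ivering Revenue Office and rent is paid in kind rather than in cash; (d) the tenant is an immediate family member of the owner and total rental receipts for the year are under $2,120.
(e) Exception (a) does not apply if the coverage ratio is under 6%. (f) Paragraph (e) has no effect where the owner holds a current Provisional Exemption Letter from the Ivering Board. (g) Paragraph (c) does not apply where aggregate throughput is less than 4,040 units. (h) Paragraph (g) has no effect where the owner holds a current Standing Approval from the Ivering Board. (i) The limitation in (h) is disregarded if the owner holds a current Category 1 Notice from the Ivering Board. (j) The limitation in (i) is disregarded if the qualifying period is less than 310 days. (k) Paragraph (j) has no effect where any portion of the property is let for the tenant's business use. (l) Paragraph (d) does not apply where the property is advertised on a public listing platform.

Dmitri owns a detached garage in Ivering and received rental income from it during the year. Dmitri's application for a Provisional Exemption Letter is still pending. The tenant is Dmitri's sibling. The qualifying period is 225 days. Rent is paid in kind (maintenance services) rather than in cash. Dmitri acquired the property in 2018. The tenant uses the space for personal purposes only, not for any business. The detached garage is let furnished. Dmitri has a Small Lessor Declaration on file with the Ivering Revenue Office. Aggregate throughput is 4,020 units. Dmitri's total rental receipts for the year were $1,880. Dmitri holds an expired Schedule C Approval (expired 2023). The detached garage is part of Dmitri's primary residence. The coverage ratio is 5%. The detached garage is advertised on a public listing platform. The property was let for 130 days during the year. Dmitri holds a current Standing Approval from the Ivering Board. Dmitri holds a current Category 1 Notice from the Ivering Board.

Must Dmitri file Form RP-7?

No — exception (c) applies; Dmitri is not required to file Form RP-7.

All of (a)'s requirements are met (the detached garage is part of the primary residence; the property is let furnished). But applying paragraphs (e)–(f): (e) operates — the coverage ratio is 5%, under the 6% limit. (f), which would lift (e), does not operate here — no current Provisional Exemption Letter is held. (a) is therefore removed.
Exception (b) requires that the number of days the property was let is under 120 days; but the number of days the property was let is 130 days, not under 120 days, so (b) is unavailable.
All of (c)'s requirements are met (a Small Lessor Declaration is on file; rent is paid in kind). As to paragraphs (g)–(k): (g) is triggered (aggregate throughput is 4,020 units, less than the 4,040 units limit), but yields to (h): (h) operates against (g): a current Standing Approval is held. (i) applies (a current Category 1 Notice is held), but is set aside by (j): (j) operates against (i): the qualifying period is 225 days, less than the 310 days limit. (k) is inapplicable (the space is used for personal purposes only), so (j) stands. (c) remains available.
All of (d)'s requirements are met (the tenant is an immediate family member; total rental receipts for the year are $1,880, under the $2,120 limit). But applying paragraph (l): (l) operates against (d): the property is publicly advertised. Exception (d) does not apply.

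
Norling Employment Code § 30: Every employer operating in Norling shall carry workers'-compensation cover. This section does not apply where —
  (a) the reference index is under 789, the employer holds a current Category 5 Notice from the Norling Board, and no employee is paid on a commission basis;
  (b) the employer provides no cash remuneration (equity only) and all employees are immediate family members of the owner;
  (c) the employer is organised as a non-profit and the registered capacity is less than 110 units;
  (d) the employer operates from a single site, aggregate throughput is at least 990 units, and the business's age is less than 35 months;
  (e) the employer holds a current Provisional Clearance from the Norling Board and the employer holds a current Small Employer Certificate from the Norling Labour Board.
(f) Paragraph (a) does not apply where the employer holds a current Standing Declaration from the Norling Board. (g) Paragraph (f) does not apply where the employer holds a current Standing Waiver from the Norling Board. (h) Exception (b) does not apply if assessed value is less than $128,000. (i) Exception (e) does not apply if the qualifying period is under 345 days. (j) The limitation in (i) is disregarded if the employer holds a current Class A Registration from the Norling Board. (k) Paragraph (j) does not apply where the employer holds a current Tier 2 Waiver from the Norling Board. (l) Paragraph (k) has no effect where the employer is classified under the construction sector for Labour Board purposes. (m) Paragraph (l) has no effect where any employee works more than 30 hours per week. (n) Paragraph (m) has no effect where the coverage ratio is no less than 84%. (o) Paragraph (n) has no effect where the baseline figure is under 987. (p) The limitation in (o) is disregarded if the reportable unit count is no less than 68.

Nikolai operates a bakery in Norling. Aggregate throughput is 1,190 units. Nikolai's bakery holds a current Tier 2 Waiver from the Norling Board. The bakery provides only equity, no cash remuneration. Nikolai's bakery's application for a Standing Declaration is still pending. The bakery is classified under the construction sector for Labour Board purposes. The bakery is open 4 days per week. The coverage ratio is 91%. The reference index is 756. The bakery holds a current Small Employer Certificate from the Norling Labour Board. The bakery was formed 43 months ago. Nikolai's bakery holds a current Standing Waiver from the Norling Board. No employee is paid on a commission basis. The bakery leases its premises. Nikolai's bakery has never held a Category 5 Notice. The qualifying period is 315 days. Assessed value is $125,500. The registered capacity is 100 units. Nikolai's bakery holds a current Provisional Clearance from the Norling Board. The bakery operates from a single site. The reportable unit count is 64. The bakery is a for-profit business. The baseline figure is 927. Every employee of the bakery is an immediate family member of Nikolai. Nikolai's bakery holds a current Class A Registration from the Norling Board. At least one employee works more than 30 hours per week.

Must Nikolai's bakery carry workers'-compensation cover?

Yes — Nikolai's bakery must carry workers'-compensation cover.

Exception (a) fails — there is no Category 5 Notice in force.
Exception (b): remuneration is equity-only; every employee is an immediate family member — every condition holds. However, paragraph (h) must be considered: (h) operates — assessed value is $125,500, less than the $128,000 limit. (b) is therefore removed.
Exception (c) fails — the employer is for-profit.
Exception (d) does not apply: the business's age is 43 months, not less than 35 months.
Exception (e)'s conditions are all satisfied: a current Provisional Clearance is held; a current Small Employer Certificate is held. Turning to paragraphs (i)–(p): (i) operates against (e): the qualifying period is 315 days, under the 345 days limit. (j) applies (a current Class A Registration is held), but yields to (k): (k) operates against (j): a current Tier 2 Waiver is held. (l) would limit (k) — the bakery is classified under the construction sector — but (m) sets (l) aside: (m) is triggered — at least one employee exceeds 30 hours/week. (n) would limit (m) — the coverage ratio is 91%, meeting the 84% threshold — but (o) sets (n) aside: (o) operates against (n): the baseline figure is 927, under the 987 limit. (p) is not triggered (the reportable unit count is 64, short of 68), so (o) stands. (e) is therefore removed.
No exception displaces § 30.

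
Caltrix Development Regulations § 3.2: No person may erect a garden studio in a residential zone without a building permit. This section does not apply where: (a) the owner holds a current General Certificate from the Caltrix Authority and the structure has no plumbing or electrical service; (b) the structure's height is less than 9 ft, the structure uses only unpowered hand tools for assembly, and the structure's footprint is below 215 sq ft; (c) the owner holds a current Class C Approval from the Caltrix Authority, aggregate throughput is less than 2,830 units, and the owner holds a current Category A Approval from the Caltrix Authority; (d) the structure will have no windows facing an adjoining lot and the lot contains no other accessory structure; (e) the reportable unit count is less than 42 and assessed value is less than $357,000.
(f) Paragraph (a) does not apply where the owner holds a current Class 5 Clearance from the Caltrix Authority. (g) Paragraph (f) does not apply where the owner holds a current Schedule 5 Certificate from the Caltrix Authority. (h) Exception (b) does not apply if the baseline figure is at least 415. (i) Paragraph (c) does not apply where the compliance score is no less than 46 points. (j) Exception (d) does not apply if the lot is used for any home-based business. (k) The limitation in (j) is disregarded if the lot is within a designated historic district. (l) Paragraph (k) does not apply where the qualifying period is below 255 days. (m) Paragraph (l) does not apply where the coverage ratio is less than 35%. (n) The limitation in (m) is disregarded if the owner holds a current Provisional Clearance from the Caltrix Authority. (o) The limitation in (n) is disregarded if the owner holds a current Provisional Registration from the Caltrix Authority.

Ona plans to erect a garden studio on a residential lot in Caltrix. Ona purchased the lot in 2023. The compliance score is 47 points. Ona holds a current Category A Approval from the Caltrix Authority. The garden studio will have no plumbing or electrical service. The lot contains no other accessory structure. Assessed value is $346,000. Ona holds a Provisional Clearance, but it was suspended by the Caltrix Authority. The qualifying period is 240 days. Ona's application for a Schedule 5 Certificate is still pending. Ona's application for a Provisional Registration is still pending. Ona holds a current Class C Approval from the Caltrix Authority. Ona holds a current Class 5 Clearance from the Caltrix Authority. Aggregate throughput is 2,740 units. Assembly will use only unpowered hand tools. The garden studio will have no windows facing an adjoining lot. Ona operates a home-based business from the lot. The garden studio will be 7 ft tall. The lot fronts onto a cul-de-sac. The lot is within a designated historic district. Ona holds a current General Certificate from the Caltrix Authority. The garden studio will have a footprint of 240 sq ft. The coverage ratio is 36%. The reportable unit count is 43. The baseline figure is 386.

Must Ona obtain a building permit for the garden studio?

Yes — Ona must obtain a building permit.

Exception (a): a current General Certificate is held; there is no plumbing or electrical service — every condition holds. Turning to paragraphs (f)–(g): (f) operates against (a): a current Class 5 Clearance is held. (g) is not triggered (there is no Schedule 5 Certificate in force), so (f) stands. Exception (a) does not apply.
Exception (b) fails — the structure's footprint is 240 sq ft, not below 215 sq ft.
Exception (c) is satisfied on its face — a current Class C Approval is held; aggregate throughput is 2,740 units, less than the 2,830 units limit; a current Category A Approval is held. But applying paragraph (i): (i) is triggered — the compliance score is 47 points, meeting the 46 points threshold. Exception (c) does not apply.
Exception (d): no windows face an adjoining lot; the lot has no other accessory structure — every condition holds. But applying paragraphs (j)–(o): (j) operates against (d): a home-based business operates on the lot. (k) applies (the lot is in a historic district), but yields to (l): (l) is triggered — the qualifying period is 240 days, below the 255 days limit. (m), which would lift (l), is not engaged — the coverage ratio is 36%, not less than 35%. (d) is therefore removed.
Exception (e) does not apply: the reportable unit count is 43, not less than 42.
None of the exceptions is available; § 3.2 applies in full.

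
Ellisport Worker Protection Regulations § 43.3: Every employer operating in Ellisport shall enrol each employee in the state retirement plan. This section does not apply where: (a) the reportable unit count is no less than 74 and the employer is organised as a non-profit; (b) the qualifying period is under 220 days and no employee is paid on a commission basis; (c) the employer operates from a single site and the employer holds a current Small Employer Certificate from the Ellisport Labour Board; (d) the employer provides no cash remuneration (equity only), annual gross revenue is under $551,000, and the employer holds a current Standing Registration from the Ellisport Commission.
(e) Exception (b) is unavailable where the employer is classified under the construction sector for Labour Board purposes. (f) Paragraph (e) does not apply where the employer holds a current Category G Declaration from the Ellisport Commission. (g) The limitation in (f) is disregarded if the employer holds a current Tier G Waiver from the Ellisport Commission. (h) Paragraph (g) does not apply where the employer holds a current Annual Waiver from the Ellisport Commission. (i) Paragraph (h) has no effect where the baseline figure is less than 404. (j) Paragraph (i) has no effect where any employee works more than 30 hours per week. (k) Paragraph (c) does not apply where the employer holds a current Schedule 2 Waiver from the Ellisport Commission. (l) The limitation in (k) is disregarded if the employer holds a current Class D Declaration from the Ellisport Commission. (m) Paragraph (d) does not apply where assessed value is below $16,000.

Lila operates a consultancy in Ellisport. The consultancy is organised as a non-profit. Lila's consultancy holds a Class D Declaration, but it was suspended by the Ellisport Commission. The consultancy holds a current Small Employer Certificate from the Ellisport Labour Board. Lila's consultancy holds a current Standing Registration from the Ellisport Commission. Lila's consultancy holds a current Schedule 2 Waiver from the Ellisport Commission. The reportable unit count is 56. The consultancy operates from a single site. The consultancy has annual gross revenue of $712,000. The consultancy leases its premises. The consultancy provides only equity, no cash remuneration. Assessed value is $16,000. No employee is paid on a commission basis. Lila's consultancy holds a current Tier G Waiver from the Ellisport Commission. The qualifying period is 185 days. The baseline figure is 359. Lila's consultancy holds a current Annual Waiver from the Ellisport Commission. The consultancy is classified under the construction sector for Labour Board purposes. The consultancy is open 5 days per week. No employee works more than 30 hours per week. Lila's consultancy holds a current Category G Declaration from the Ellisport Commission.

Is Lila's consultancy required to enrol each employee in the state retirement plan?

Yes — Lila's consultancy must enrol each employee in the state retirement plan.

Exception (a) does not apply: the reportable unit count is 56, short of 74.
All of (b)'s requirements are met (the qualifying period is 185 days, under the 220 days limit; no employee is paid on commission). But: (e) is triggered — the consultancy is classified under the construction sector. (f) is engaged (a current Category G Declaration is held), but is displaced by (g): (g) operates against (f): a current Tier G Waiver is held. (h) applies (a current Annual Waiver is held), but is set aside by (i): (i) is engaged — the baseline figure is 359, less than the 404 limit. (j) is not triggered (no employee exceeds 30 hours/week), so (i) stands. Exception (b) does not apply.
Exception (c) is satisfied on its face — the employer operates from a single site; a current Small Employer Certificate is held. However, paragraphs (k)–(l) must be considered: (k) is engaged — a current Schedule 2 Waiver is held. (l) is inapplicable (there is no Class D Declaration in force), so (k) stands. So (c) is unavailable.
Exception (d) does not apply: annual gross revenue is $712,000, not under $551,000.
No exception applies. The general rule governs.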